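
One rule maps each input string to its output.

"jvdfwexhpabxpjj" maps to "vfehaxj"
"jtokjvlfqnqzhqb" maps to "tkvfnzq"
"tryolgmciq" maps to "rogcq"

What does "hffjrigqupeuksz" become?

fjiqpus

The pattern: keep every other character starting from the second (positions 2nd, 4th, 6th, ...).
Doing the same to "hffjrigqupeuksz": "fjiqpus".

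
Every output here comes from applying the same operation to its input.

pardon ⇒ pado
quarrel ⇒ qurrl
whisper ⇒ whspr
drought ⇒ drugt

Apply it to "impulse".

imule

The pattern: double every character, then keep one character in every 3, starting at position 1 (positions 1st, 4th, 7th, ...).
"impulse" → "iimmppuullssee" → "imule".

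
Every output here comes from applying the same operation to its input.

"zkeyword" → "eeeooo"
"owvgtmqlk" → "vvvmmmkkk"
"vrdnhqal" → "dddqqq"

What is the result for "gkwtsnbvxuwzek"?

The rule is to keep one character in every 3, starting at position 3 (positions 3rd, 6th, 9th, ...), then repeat every character 3 times.
Applying both steps to "gkwtsnbvxuwzek": "wnxz", then "wwwnnnxxxzzz".

wwwnnnxxxzzz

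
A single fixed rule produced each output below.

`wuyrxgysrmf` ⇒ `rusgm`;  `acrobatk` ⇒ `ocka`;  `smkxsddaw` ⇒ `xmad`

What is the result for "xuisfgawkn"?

suwgn

Each output is the input with this applied: keep every other character starting from the second (positions 2nd, 4th, 6th, ...), then swap each adjacent pair of characters (1↔2, 3↔4, ...).
On "xuisfgawkn": the first step gives "usgwn", and the second then gives "suwgn".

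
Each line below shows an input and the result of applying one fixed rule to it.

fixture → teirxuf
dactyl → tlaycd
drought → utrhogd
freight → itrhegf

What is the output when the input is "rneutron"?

tnnoerur

Rule — take characters alternately from the front and the back (1st, last, 2nd, 2nd-last, ...), then swap the first and last characters.
For "rneutron", step one produces "rnnoerut"; step two turns that into "tnnoerur".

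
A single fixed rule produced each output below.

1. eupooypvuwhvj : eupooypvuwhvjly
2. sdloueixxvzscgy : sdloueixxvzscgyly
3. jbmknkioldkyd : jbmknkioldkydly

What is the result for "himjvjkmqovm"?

himjvjkmqovmly

The pattern: append "ly".
On "himjvjkmqovm" that produces "himjvjkmqovmly".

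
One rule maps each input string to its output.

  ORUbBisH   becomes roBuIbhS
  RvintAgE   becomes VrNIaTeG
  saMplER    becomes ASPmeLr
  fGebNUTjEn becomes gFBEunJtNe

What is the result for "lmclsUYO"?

MLLCuSoy

The pattern: swap each adjacent pair of characters (1↔2, 3↔4, ...), then flip the case of every letter.
Applying both steps to "lmclsUYO": "mllcUsOY", then "MLLCuSoy".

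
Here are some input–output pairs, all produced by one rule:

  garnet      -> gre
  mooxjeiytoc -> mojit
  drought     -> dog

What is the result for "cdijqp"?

ciq

Looking at the pairs, the operation is to swap each adjacent pair of characters (1↔2, 3↔4, ...), then keep every other character starting from the second (positions 2nd, 4th, 6th, ...).
"cdijqp" → "ciq".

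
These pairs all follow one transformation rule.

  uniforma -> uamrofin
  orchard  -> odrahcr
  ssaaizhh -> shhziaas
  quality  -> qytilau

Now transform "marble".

melbra

Looking at the pairs, the operation is to move the first character to the end, then reverse the string.
For "marble", step one produces "arblem"; step two turns that into "melbra".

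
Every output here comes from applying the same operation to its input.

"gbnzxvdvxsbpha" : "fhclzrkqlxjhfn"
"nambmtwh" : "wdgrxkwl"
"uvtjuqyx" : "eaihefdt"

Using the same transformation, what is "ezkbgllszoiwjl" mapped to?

The rule is to shift every letter 10 places forward in the alphabet (wrapping around), then swap the front and back halves of the string.
Working it through for "ezkbgllszoiwjl": intermediate "ojulqvvcjysgtv", final "cjysgtvojulqvv".

cjysgtvojulqvv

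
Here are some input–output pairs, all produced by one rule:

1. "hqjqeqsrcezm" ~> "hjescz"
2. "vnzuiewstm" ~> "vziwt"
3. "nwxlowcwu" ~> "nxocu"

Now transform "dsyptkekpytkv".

dyteptv

Rule — keep every other character starting from the first (positions 1st, 3rd, 5th, ...).
Doing the same to "dsyptkekpytkv": "dyteptv".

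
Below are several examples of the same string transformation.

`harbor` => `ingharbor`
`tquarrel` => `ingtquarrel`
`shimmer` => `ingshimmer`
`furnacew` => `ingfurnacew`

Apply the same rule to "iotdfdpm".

ingiotdfdpm

Looking at the pairs, the operation is to prepend "ing".
"iotdfdpm" → "ingiotdfdpm".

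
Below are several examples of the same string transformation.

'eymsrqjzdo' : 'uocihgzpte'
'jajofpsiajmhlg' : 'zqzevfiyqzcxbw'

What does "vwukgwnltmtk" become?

lmkawmdbjcja

The transformation: shift every letter 10 places backward in the alphabet (wrapping around).
Doing the same to "vwukgwnltmtk": "lmkawmdbjcja".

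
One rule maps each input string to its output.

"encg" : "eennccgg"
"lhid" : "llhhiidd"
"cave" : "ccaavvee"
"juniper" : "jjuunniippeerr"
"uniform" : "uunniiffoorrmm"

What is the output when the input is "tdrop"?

What's happening: double every character.
For "tdrop" the result is "ttddrroopp".

ttddrroopp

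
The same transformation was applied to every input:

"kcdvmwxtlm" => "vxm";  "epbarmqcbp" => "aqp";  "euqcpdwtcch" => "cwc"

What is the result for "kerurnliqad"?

ula

The rule is to delete the first 3 characters, then keep one character in every 3, starting at position 1 (positions 1st, 4th, 7th, ...).
"kerurnliqad" → "urnliqad" → "ula".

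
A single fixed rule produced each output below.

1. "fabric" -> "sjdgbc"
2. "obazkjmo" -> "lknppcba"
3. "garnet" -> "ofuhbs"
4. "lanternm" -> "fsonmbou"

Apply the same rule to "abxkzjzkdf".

kalegbcyla

In each case the input is transformed by: swap the front and back halves of the string, then shift every letter 1 place forward in the alphabet (wrapping around).
For "abxkzjzkdf", step one produces "jzkdfabxkz"; step two turns that into "kalegbcyla".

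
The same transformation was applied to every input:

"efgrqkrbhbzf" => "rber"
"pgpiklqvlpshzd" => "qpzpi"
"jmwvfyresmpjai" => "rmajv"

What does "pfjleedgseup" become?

The pattern: keep one character in every 3, starting at position 1 (positions 1st, 4th, 7th, ...), then move the first 2 characters to the end (rotate left by 2).
Applying both steps to "pfjleedgseup": "plde", then "depl".
(Check on "pgpiklqvlpshzd": → "piqpz" → "qpzpi" ✓)

depl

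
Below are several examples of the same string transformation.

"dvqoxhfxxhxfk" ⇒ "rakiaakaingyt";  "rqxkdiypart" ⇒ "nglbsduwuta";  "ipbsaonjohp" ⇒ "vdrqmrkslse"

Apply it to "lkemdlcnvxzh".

pgofqyackonh

Each output is the input with this applied: shift every letter 3 places forward in the alphabet (wrapping around), then move the first 3 characters to the end (rotate left by 3).
Working it through for "lkemdlcnvxzh": intermediate "onhpgofqyack", final "pgofqyackonh".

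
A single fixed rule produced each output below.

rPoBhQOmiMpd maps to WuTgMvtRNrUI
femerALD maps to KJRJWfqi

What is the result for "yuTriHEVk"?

DZyWNmjaP

Each output is the input with this applied: flip the case of every letter, then shift every letter 5 places forward in the alphabet (wrapping around).
"yuTriHEVk" → "DZyWNmjaP".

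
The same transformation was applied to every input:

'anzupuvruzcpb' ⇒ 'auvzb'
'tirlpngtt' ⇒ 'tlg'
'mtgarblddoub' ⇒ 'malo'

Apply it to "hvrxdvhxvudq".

The rule is to keep one character in every 3, starting at position 1 (positions 1st, 4th, 7th, ...).
So "hvrxdvhxvudq" becomes "hxhu".

hxhu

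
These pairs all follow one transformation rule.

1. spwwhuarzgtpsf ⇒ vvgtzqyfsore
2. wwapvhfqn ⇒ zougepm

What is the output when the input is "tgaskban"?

zrjazm

In each case the input is transformed by: delete the first 2 characters, then shift every letter 1 place backward in the alphabet (wrapping around).
On "tgaskban": the first step gives "askban", and the second then gives "zrjazm".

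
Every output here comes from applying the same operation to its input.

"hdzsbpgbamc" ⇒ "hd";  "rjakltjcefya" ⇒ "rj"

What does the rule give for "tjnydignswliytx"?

What's happening: keep only the first 2 characters.
So "tjnydignswliytx" becomes "tj".

tj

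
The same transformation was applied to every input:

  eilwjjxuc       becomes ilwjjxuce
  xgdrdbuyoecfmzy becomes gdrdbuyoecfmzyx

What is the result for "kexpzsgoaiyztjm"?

expzsgoaiyztjmk

The pattern: move the first character to the end.
So "kexpzsgoaiyztjm" becomes "expzsgoaiyztjmk".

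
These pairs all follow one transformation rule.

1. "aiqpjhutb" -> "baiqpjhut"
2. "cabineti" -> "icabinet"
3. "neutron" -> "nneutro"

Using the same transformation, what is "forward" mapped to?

The pattern: move the last character to the front.
So "forward" becomes "dforwar".

dforwar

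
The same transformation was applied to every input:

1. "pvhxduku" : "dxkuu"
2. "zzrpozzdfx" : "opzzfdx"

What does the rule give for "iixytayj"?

tyyaj

Rule — delete the first 3 characters, then swap each adjacent pair of characters (1↔2, 3↔4, ...).
"iixytayj" → "ytayj" → "tyyaj".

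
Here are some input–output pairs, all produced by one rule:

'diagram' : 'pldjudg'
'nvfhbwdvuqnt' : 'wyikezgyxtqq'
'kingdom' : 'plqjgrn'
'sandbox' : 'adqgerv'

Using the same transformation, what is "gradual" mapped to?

The pattern: shift every letter 3 places forward in the alphabet (wrapping around), then swap the first and last characters.
Applying both steps to "gradual": "judgxdo", then "oudgxdj".

oudgxdj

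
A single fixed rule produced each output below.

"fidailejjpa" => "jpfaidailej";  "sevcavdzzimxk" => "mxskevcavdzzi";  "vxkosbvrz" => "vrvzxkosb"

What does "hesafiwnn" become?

Looking at the pairs, the operation is to swap the first and last characters, then move the last 3 characters to the front (rotate right by 3).
"hesafiwnn" → "nesafiwnh" → "wnhnesafi".

wnhnesafi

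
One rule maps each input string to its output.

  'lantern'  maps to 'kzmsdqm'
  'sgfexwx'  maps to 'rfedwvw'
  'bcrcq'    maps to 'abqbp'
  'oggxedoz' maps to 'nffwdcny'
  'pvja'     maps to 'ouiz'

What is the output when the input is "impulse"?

Each output is the input with this applied: shift every letter 1 place backward in the alphabet (wrapping around).
For "impulse" the result is "hlotkrd".

hlotkrd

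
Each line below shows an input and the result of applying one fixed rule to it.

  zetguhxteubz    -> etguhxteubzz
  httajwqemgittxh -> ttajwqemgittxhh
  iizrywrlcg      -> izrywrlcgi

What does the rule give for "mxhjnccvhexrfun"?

xhjnccvhexrfunm

Each output is the input with this applied: move the first character to the end.
"mxhjnccvhexrfun" → "xhjnccvhexrfunm".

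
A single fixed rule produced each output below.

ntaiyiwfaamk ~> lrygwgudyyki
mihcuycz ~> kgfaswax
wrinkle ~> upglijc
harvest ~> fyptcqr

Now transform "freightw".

What's happening: shift every letter 2 places backward in the alphabet (wrapping around).
Doing the same to "freightw": "dpcgefru".

dpcgefru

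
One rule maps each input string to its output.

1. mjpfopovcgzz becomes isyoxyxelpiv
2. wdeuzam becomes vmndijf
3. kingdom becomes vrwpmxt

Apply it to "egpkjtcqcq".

zpytsclzln

Looking at the pairs, the operation is to swap the first and last characters, then shift every letter 9 places forward in the alphabet (wrapping around).
Applying that to "egpkjtcqcq" gives "zpytsclzln".
(Check on "wdeuzam": → "mdeuzaw" → "vmndijf" ✓)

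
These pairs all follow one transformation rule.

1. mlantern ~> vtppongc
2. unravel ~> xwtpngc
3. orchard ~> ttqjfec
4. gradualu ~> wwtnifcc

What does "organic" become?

The transformation: shift every letter 2 places forward in the alphabet (wrapping around), then sort the characters into reverse alphabetical order.
Starting from "organic": after the first operation, "qticpke"; after the second, "tqpkiec".
(Check on "unravel": → "wptcxgn" → "xwtpngc" ✓)

tqpkiec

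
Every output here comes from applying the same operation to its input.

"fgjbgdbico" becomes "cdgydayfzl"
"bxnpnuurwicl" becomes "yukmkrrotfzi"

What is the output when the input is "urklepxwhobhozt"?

rohibmutelyelwq

The transformation: shift every letter 3 places backward in the alphabet (wrapping around).
On "urklepxwhobhozt" that produces "rohibmutelyelwq".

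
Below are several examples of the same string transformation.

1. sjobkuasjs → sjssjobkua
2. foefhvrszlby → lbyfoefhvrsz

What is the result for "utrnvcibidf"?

idfutrnvcib

Looking at the pairs, the operation is to move the last 3 characters to the front (rotate right by 3).
So "utrnvcibidf" becomes "idfutrnvcib".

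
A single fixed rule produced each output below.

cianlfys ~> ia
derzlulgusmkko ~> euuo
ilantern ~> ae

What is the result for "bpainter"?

aie

The transformation: delete the first character, then keep only the vowels.
On "bpainter" that produces "aie".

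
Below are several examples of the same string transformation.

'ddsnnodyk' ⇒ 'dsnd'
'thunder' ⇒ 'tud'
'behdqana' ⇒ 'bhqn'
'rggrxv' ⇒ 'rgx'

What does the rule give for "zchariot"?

zhro

Rule — swap each adjacent pair of characters (1↔2, 3↔4, ...), then keep every other character starting from the second (positions 2nd, 4th, 6th, ...).
Applying both steps to "zchariot": "czahirto", then "zhro".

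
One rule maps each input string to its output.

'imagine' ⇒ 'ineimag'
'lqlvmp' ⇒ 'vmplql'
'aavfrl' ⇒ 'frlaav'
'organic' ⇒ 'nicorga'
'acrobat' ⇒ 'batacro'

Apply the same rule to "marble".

blemar

Looking at the pairs, the operation is to move the last 3 characters to the front (rotate right by 3).
Applying that to "marble" gives "blemar".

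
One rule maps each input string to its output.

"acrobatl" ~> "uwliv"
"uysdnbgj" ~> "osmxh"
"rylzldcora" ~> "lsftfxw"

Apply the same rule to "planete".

jfuh

What's happening: shift every letter 6 places backward in the alphabet (wrapping around), then delete the last 3 characters.
For "planete", step one produces "jfuhyny"; step two turns that into "jfuh".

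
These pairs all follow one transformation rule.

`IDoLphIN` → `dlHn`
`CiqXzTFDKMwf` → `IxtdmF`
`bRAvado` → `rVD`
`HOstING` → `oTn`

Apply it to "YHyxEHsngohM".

In each case the input is transformed by: keep every other character starting from the second (positions 2nd, 4th, 6th, ...), then flip the case of every letter.
For "YHyxEHsngohM", step one produces "HxHnoM"; step two turns that into "hXhNOm".

hXhNOm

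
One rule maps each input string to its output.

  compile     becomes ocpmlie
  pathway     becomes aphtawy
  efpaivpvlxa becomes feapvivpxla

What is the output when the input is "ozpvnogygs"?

Looking at the pairs, the operation is to swap each adjacent pair of characters (1↔2, 3↔4, ...).
"ozpvnogygs" → "zovponygsg".

zovponygsg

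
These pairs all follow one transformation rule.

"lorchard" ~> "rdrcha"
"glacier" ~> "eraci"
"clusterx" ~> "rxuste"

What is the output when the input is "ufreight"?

htreig

The rule is to delete the first 2 characters, then move the last 2 characters to the front (rotate right by 2).
Applying both steps to "ufreight": "reight", then "htreig".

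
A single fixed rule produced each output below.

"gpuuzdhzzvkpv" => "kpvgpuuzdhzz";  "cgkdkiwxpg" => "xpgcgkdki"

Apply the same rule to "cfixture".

urecfix

The pattern: move the last 3 characters to the front (rotate right by 3), then delete the last character.
On "cfixture": the first step gives "urecfixt", and the second then gives "urecfix".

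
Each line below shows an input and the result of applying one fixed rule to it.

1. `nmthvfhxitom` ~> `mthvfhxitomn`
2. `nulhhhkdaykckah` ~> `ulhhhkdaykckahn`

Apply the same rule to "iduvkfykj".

duvkfykji

In each case the input is transformed by: move the first character to the end.
Applying that to "iduvkfykj" gives "duvkfykji".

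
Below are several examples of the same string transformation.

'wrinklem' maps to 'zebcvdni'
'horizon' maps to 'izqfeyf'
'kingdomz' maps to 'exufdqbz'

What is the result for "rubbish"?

The transformation: move the first 2 characters to the end (rotate left by 2), then shift every letter 9 places backward in the alphabet (wrapping around).
Working it through for "rubbish": intermediate "bbishru", final "sszjyil".
(Check on "wrinklem": → "inklemwr" → "zebcvdni" ✓)

sszjyil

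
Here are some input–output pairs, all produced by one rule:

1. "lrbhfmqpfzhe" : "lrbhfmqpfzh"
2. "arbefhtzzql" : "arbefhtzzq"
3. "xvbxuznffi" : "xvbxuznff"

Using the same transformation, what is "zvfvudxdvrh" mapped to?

What's happening: delete the last character.
Applying that to "zvfvudxdvrh" gives "zvfvudxdvr".

zvfvudxdvr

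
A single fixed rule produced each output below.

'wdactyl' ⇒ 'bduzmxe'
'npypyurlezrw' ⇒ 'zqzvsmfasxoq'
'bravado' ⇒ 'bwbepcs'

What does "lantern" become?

What's happening: shift every letter 1 place forward in the alphabet (wrapping around), then move the first 2 characters to the end (rotate left by 2).
"lantern" → "mboufso" → "oufsomb".

oufsomb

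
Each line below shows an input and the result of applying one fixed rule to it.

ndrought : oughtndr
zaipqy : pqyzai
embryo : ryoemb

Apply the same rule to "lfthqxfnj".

hqxfnjlft

Each output is the input with this applied: move the first 3 characters to the end (rotate left by 3).
Doing the same to "lfthqxfnj": "hqxfnjlft".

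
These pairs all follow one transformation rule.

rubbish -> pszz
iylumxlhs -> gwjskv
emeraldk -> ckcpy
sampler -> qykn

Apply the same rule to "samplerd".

qyknj

Each output is the input with this applied: delete the last 3 characters, then shift every letter 2 places backward in the alphabet (wrapping around).
Applying that to "samplerd" gives "qyknj".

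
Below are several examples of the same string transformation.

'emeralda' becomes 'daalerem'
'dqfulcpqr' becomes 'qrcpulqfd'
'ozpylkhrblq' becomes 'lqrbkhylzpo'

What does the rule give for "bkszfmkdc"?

What's happening: reverse the string, then swap each adjacent pair of characters (1↔2, 3↔4, ...).
Working it through for "bkszfmkdc": intermediate "cdkmfzskb", final "dcmkzfksb".
(Check on "ozpylkhrblq": → "qlbrhklypzo" → "lqrbkhylzpo" ✓)

dcmkzfksb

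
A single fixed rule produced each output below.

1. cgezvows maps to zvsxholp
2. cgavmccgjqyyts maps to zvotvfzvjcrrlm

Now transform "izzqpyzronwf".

sbjsriksghyp

What's happening: shift every letter 7 places backward in the alphabet (wrapping around), then swap each adjacent pair of characters (1↔2, 3↔4, ...).
Starting from "izzqpyzronwf": after the first operation, "bssjirskhgpy"; after the second, "sbjsriksghyp".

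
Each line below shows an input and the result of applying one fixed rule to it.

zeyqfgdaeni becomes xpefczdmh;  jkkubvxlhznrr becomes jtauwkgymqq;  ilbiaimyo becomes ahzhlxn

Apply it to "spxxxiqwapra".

wwwhpvzoqz

Looking at the pairs, the operation is to shift every letter 1 place backward in the alphabet (wrapping around), then delete the first 2 characters.
For "spxxxiqwapra", step one produces "rowwwhpvzoqz"; step two turns that into "wwwhpvzoqz".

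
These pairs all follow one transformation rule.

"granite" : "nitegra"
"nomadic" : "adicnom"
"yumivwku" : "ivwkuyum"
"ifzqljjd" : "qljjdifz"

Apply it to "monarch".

Looking at the pairs, the operation is to move the first 3 characters to the end (rotate left by 3).
Doing the same to "monarch": "archmon".

archmon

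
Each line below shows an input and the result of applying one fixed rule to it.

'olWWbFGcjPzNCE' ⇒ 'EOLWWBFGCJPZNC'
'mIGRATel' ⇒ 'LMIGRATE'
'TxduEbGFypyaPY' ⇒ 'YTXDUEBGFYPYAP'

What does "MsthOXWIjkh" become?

HMSTHOXWIJK

The transformation: move the last character to the front, then convert every letter to uppercase.
"MsthOXWIjkh" → "hMsthOXWIjk" → "HMSTHOXWIJK".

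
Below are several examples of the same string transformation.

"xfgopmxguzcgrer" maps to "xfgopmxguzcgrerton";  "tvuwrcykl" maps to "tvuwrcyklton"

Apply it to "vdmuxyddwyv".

vdmuxyddwyvton

In each case the input is transformed by: append "ton".
Applying that to "vdmuxyddwyv" gives "vdmuxyddwyvton".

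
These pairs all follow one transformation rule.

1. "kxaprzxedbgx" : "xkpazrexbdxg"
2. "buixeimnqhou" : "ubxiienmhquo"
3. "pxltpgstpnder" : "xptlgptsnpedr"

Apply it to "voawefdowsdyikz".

ovwafeodswydkiz

The pattern: swap each adjacent pair of characters (1↔2, 3↔4, ...).
"voawefdowsdyikz" → "ovwafeodswydkiz".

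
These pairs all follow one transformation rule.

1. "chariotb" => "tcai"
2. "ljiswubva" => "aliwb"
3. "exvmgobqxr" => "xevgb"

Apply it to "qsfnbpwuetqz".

In each case the input is transformed by: keep every other character starting from the first (positions 1st, 3rd, 5th, ...), then move the last character to the front.
For "qsfnbpwuetqz" the result is "qqfbwe".
(Check on "exvmgobqxr": → "evgbx" → "xevgb" ✓)

qqfbwe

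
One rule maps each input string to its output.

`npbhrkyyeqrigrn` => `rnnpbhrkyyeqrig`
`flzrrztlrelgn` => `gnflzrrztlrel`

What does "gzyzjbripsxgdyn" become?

yngzyzjbripsxgd

The pattern: move the last 2 characters to the front (rotate right by 2).
So "gzyzjbripsxgdyn" becomes "yngzyzjbripsxgd".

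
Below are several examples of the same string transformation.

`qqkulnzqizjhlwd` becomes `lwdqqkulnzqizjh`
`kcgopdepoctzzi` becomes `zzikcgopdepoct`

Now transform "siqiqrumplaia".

aiasiqiqrumpl

The transformation: move the last 3 characters to the front (rotate right by 3).
Applying that to "siqiqrumplaia" gives "aiasiqiqrumpl".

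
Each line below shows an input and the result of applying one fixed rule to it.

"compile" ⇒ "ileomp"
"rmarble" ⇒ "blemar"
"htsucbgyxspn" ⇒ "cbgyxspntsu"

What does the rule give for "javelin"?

The transformation: delete the first character, then move the first 3 characters to the end (rotate left by 3).
Working it through for "javelin": intermediate "avelin", final "linave".

linave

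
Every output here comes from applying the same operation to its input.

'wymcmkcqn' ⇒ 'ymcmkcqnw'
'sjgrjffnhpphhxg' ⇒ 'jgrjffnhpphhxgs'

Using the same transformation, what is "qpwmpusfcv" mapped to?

pwmpusfcvq

Each output is the input with this applied: move the first character to the end.
Doing the same to "qpwmpusfcv": "pwmpusfcvq".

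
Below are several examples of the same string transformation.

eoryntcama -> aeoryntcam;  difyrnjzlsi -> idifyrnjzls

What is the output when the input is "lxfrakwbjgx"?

xlxfrakwbjg

The transformation: move the last character to the front.
Doing the same to "lxfrakwbjgx": "xlxfrakwbjg".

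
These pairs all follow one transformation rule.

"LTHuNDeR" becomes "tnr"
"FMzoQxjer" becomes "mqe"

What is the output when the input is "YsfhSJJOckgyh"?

Looking at the pairs, the operation is to keep one character in every 3, starting at position 2 (positions 2nd, 5th, 8th, ...), then convert every letter to lowercase.
For "YsfhSJJOckgyh", step one produces "sSOg"; step two turns that into "ssog".

ssog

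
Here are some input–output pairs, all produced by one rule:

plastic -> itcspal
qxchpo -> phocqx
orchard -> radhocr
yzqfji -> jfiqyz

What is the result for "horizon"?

Looking at the pairs, the operation is to move the last 2 characters to the front (rotate right by 2), then take characters alternately from the front and the back (1st, last, 2nd, 2nd-last, ...).
On "horizon": the first step gives "onhoriz", and the second then gives "oznihro".

oznihro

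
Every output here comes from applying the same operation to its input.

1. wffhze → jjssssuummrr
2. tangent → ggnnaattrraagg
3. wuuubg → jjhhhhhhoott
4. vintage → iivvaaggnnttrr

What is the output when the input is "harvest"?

The rule is to double every character, then shift every letter 13 places forward in the alphabet (wrapping around) — i.e. ROT13.
"harvest" → "uunneeiirrffgg".

uunneeiirrffgg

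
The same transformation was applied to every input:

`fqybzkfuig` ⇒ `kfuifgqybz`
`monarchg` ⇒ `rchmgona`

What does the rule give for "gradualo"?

ualgorad

Each output is the input with this applied: swap the first and last characters, then swap the front and back halves of the string.
On "gradualo": the first step gives "oradualg", and the second then gives "ualgorad".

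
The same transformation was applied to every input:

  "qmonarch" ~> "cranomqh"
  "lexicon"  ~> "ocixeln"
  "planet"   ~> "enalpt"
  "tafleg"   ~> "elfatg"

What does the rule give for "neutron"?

ortuenn

Each output is the input with this applied: move the last character to the front, then reverse the string.
Starting from "neutron": after the first operation, "nneutro"; after the second, "ortuenn".
(Check on "planet": → "tplane" → "enalpt" ✓)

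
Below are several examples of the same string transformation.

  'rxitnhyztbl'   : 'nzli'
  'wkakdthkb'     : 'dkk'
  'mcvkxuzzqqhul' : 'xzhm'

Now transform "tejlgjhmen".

gmt

What's happening: move the first 3 characters to the end (rotate left by 3), then keep one character in every 3, starting at position 2 (positions 2nd, 5th, 8th, ...).
Starting from "tejlgjhmen": after the first operation, "lgjhmentej"; after the second, "gmt".
(Check on "wkakdthkb": → "kdthkbwka" → "dkk" ✓)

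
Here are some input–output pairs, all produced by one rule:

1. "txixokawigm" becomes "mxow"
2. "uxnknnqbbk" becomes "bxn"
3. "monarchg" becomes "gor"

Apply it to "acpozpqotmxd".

Looking at the pairs, the operation is to keep one character in every 3, starting at position 2 (positions 2nd, 5th, 8th, ...), then move the last character to the front.
Applying both steps to "acpozpqotmxd": "czox", then "xczo".

xczo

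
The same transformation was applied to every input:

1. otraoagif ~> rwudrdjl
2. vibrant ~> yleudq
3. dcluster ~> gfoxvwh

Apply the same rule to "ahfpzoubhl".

dkiscrxek

Looking at the pairs, the operation is to delete the last character, then shift every letter 3 places forward in the alphabet (wrapping around).
Applying both steps to "ahfpzoubhl": "ahfpzoubh", then "dkiscrxek".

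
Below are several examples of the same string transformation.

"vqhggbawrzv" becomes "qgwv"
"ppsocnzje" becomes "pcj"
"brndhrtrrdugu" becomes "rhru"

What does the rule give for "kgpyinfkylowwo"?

Looking at the pairs, the operation is to keep one character in every 3, starting at position 2 (positions 2nd, 5th, 8th, ...).
"kgpyinfkylowwo" → "gikoo".

gikoo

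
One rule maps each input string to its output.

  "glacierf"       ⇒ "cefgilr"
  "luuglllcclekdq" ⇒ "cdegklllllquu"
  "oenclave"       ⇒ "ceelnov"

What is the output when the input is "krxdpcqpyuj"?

The rule is to sort the characters into alphabetical order, then delete the first character.
Working it through for "krxdpcqpyuj": intermediate "cdjkppqruxy", final "djkppqruxy".

djkppqruxy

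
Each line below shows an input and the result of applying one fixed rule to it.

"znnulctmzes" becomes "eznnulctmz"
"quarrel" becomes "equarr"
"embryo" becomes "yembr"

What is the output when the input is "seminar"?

asemin

What's happening: delete the last character, then move the last character to the front.
Working it through for "seminar": intermediate "semina", final "asemin".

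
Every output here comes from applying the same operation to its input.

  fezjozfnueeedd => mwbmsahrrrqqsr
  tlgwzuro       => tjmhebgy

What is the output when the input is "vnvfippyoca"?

Looking at the pairs, the operation is to shift every letter 13 places forward in the alphabet (wrapping around) — i.e. ROT13, then move the first 2 characters to the end (rotate left by 2).
Applying both steps to "vnvfippyoca": "iaisvcclbpn", then "isvcclbpnia".

isvcclbpnia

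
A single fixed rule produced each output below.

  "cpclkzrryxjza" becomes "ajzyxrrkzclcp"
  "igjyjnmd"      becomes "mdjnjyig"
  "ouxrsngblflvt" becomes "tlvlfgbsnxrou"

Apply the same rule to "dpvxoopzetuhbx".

bxuhetpzoovxdp

What's happening: swap each adjacent pair of characters (1↔2, 3↔4, ...), then reverse the string.
Applying both steps to "dpvxoopzetuhbx": "pdxvoozptehuxb", then "bxuhetpzoovxdp".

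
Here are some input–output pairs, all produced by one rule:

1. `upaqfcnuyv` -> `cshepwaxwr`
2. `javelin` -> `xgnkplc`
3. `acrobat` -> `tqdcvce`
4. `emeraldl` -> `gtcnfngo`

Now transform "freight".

gkijvht

What's happening: shift every letter 2 places forward in the alphabet (wrapping around), then move the first 2 characters to the end (rotate left by 2).
For "freight", step one produces "htgkijv"; step two turns that into "gkijvht".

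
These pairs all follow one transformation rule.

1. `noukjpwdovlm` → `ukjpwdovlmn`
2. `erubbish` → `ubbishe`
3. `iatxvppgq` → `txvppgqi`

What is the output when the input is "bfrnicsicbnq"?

In each case the input is transformed by: move the first 2 characters to the end (rotate left by 2), then delete the last character.
"bfrnicsicbnq" → "rnicsicbnqbf" → "rnicsicbnqb".

rnicsicbnqb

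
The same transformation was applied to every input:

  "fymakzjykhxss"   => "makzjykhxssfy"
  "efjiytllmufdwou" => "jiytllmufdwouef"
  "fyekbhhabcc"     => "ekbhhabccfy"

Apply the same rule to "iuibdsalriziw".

Rule — move the first 2 characters to the end (rotate left by 2).
"iuibdsalriziw" → "ibdsalriziwiu".

ibdsalriziwiu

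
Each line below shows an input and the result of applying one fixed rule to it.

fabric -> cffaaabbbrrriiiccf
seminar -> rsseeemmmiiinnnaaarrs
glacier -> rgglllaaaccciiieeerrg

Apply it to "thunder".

What's happening: repeat every character 3 times, then swap the first and last characters.
For "thunder", step one produces "ttthhhuuunnndddeeerrr"; step two turns that into "rtthhhuuunnndddeeerrt".

rtthhhuuunnndddeeerrt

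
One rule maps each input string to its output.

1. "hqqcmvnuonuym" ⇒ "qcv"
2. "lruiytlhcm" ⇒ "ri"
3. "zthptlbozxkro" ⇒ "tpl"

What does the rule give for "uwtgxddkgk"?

In each case the input is transformed by: keep every other character starting from the second (positions 2nd, 4th, 6th, ...), then delete the last 3 characters.
Applying both steps to "uwtgxddkgk": "wgdkk", then "wg".
(Check on "hqqcmvnuonuym": → "qcvuny" → "qcv" ✓)

wg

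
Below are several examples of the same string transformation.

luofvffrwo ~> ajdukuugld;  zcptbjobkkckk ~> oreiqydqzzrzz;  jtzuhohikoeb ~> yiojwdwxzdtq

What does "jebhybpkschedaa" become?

ytqwnqezhrwtspp

The rule is to shift every letter 11 places backward in the alphabet (wrapping around).
"jebhybpkschedaa" → "ytqwnqezhrwtspp".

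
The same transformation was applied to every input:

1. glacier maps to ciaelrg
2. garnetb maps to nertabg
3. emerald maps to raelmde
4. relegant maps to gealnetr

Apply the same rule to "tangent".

gennatt

The pattern: take characters alternately from the front and the back (1st, last, 2nd, 2nd-last, ...), then reverse the string.
Starting from "tangent": after the first operation, "ttanneg"; after the second, "gennatt".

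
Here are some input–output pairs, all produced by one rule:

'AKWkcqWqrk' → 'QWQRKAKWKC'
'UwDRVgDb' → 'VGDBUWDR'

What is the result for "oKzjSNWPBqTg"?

The transformation: swap the front and back halves of the string, then convert every letter to uppercase.
Applying that to "oKzjSNWPBqTg" gives "WPBQTGOKZJSN".

WPBQTGOKZJSN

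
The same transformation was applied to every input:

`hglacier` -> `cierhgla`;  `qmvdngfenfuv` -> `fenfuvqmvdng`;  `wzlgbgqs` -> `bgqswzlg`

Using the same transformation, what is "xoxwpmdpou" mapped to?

Rule — swap the front and back halves of the string.
On "xoxwpmdpou" that produces "mdpouxoxwp".

mdpouxoxwp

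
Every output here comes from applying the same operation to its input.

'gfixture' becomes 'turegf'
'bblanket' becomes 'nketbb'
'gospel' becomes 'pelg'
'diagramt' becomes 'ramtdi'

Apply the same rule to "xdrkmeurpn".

The rule is to swap the front and back halves of the string, then delete the last 2 characters.
For "xdrkmeurpn", step one produces "eurpnxdrkm"; step two turns that into "eurpnxdr".

eurpnxdr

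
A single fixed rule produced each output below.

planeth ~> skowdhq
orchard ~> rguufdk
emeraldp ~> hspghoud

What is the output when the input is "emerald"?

What's happening: shift every letter 3 places forward in the alphabet (wrapping around), then take characters alternately from the front and the back (1st, last, 2nd, 2nd-last, ...).
Starting from "emerald": after the first operation, "hphudog"; after the second, "hgpohdu".

hgpohdu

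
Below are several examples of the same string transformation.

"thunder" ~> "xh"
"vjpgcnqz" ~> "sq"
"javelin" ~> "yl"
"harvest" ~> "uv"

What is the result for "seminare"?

The transformation: keep one character in every 3, starting at position 3 (positions 3rd, 6th, 9th, ...), then shift every letter 3 places forward in the alphabet (wrapping around).
Applying both steps to "seminare": "ma", then "pd".

pd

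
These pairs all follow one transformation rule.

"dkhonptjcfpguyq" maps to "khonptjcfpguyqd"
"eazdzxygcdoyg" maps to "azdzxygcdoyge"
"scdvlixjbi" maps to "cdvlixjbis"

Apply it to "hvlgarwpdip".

Looking at the pairs, the operation is to move the first character to the end.
For "hvlgarwpdip" the result is "vlgarwpdiph".

vlgarwpdiph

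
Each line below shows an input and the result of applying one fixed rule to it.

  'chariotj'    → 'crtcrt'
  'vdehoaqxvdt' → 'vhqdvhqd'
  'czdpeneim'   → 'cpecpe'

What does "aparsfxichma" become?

arxharxh

The pattern: keep one character in every 3, starting at position 1 (positions 1st, 4th, 7th, ...), then write the whole string twice.
So "aparsfxichma" becomes "arxharxh".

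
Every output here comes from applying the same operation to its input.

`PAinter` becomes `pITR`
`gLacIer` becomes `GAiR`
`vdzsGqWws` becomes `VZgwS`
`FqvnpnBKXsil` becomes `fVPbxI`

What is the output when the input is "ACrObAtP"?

aRBT

Looking at the pairs, the operation is to keep every other character starting from the first (positions 1st, 3rd, 5th, ...), then flip the case of every letter.
For "ACrObAtP" the result is "aRBT".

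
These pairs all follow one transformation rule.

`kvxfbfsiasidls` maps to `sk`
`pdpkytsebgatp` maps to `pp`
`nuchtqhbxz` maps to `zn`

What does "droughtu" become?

The rule is to move the first character to the end, then keep only the last 2 characters.
So "droughtu" becomes "ud".

ud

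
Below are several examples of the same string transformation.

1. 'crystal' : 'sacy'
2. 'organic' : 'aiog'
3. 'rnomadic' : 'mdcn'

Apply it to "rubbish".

Looking at the pairs, the operation is to move the first 3 characters to the end (rotate left by 3), then keep every other character starting from the first (positions 1st, 3rd, 5th, ...).
Working it through for "rubbish": intermediate "bishrub", final "bsrb".

bsrb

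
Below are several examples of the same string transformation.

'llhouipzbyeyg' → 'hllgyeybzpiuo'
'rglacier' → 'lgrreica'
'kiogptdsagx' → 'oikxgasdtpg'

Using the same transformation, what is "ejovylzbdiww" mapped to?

The pattern: reverse the string, then move the last 3 characters to the front (rotate right by 3).
Applying that to "ejovylzbdiww" gives "ojewwidbzlyv".

ojewwidbzlyv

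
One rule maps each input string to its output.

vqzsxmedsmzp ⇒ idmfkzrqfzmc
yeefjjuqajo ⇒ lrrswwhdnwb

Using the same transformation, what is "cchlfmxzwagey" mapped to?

Rule — shift every letter 13 places forward in the alphabet (wrapping around) — i.e. ROT13.
Applying that to "cchlfmxzwagey" gives "ppuyszkmjntrl".

ppuyszkmjntrl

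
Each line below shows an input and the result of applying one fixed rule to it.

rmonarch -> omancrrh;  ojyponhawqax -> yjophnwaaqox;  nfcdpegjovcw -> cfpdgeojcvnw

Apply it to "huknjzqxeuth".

kujnqzextuhh

The rule is to move the first character to the end, then swap each adjacent pair of characters (1↔2, 3↔4, ...).
"huknjzqxeuth" → "uknjzqxeuthh" → "kujnqzextuhh".
(Check on "ojyponhawqax": → "jyponhawqaxo" → "yjophnwaaqox" ✓)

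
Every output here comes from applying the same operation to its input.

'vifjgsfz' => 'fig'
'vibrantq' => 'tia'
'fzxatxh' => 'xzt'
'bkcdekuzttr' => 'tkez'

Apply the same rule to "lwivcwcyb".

The transformation: move the last 2 characters to the front (rotate right by 2), then keep one character in every 3, starting at position 1 (positions 1st, 4th, 7th, ...).
"lwivcwcyb" → "yblwivcwc" → "ywc".

ywc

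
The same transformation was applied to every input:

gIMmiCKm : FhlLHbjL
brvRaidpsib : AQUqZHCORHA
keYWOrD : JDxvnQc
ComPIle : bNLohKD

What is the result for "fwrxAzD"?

The transformation: flip the case of every letter, then shift every letter 1 place backward in the alphabet (wrapping around).
On "fwrxAzD" that produces "EVQWzYc".
(Check on "keYWOrD": → "KEywoRd" → "JDxvnQc" ✓)

EVQWzYc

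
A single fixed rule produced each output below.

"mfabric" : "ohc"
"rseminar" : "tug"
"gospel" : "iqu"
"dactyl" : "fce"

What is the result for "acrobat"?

cet

Rule — shift every letter 2 places forward in the alphabet (wrapping around), then keep only the first 3 characters.
Starting from "acrobat": after the first operation, "cetqdcv"; after the second, "cet".
(Check on "gospel": → "iqurgn" → "iqu" ✓)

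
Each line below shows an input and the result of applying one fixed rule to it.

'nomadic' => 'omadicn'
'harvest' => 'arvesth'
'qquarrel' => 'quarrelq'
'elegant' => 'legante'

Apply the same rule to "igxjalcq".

In each case the input is transformed by: move the first character to the end.
For "igxjalcq" the result is "gxjalcqi".

gxjalcqi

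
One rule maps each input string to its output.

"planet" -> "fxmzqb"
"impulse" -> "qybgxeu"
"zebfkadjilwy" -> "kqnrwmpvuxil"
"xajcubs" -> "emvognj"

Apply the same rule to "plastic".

oxmefub

Looking at the pairs, the operation is to swap the first and last characters, then shift every letter 12 places forward in the alphabet (wrapping around).
Doing the same to "plastic": "oxmefub".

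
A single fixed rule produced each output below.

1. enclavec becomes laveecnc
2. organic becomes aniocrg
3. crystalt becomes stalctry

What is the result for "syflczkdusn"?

Rule — swap the first and last characters, then move the first 3 characters to the end (rotate left by 3).
For "syflczkdusn", step one produces "nyflczkduss"; step two turns that into "lczkdussnyf".
(Check on "crystalt": → "trystalc" → "stalctry" ✓)

lczkdussnyf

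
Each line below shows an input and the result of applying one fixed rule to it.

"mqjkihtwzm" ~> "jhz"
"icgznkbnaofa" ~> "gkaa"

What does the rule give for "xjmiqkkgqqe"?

mkq

What's happening: keep one character in every 3, starting at position 3 (positions 3rd, 6th, 9th, ...).
"xjmiqkkgqqe" → "mkq".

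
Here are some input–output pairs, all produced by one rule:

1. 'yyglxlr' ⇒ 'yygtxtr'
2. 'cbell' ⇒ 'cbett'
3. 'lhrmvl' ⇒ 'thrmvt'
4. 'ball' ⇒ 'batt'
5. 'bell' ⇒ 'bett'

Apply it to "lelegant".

Each output is the input with this applied: replace every "l" with "t".
Doing the same to "lelegant": "tetegant".

tetegant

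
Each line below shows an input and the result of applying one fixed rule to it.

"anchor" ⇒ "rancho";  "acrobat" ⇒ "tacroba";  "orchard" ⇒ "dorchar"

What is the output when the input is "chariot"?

The pattern: move the last character to the front.
Applying that to "chariot" gives "tchario".

tchario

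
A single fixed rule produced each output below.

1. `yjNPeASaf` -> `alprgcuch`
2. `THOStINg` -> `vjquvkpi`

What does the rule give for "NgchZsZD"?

piejbubf

In each case the input is transformed by: shift every letter 2 places forward in the alphabet (wrapping around), then convert every letter to lowercase.
For "NgchZsZD", step one produces "PiejBuBF"; step two turns that into "piejbubf".
(Check on "THOStINg": → "VJQUvKPi" → "vjquvkpi" ✓)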